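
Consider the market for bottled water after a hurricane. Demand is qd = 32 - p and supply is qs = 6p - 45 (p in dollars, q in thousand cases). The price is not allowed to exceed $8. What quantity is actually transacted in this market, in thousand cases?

In a free market, 32 - p = 6p - 45 gives the equilibrium p* = 11, q* = 21.
The ceiling of 8 is below the equilibrium price 11, so it binds.
At p = 8: qd = 32 - 8 = 24 and qs = 6·8 - 45 = 3.
The quantity actually transacted is the short side, supply: 3.

3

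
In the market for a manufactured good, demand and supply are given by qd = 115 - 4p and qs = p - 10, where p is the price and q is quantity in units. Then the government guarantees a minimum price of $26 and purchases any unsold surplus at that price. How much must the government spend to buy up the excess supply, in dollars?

Without the control the market clears where 115 - 4p = p - 10, i.e. p* = 25 and q* = 15.
Because the floor (26) lies above the market-clearing price, it is binding.
At p = 26: qd = 115 - 4·26 = 11 and qs = 26 - 10 = 16.
Surplus = qs - qd = 5.
Government expenditure = surplus × support price = 5 × 26 = 130.

130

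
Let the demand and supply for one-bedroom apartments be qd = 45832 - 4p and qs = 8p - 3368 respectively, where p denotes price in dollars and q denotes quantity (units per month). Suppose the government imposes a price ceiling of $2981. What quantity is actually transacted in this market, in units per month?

20480

Without the control the market clears where 45832 - 4p = 8p - 3368, i.e. p* = 4100 and q* = 29432.
Because the ceiling (2981) lies below the market-clearing price, it is binding.
At p = 2981: qd = 45832 - 4·2981 = 33908 and qs = 8·2981 - 3368 = 20480.
The quantity actually transacted is the short side, supply: 20480.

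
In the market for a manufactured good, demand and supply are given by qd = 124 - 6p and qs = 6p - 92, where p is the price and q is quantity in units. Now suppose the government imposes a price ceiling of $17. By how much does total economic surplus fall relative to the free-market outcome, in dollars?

Setting quantity demanded equal to quantity supplied, 124 - 6p = 6p - 92, gives p* = 18 and q* = 16.
Since 17 < 18, the ceiling is binding.
At p = 17: qd = 124 - 6·17 = 22 and qs = 6·17 - 92 = 10.
Quantity traded falls to 10. At q = 10 the demand price is (124 - 10)/6 = 19 and the supply price is (92 + 10)/6 = 17.
Deadweight loss = ½ · (19 - 17) · (16 - 10) = ½ · 2 · 6 = 6.

6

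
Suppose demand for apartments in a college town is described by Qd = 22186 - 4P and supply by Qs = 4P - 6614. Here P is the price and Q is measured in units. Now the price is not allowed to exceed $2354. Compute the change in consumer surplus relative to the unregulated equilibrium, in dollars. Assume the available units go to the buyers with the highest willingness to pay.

Equilibrium: 22186 - 4P = 4P - 6614, so 28800 = 8P and P* = 3600, Q* = 7786.
Because the ceiling (2354) lies below the market-clearing price, it is binding.
At P = 2354: Qd = 22186 - 4·2354 = 12770 and Qs = 4·2354 - 6614 = 2802.
Consumer surplus without the control is ½ · (5546.5 - 3600) · 7786 = 7577724.5.
With the ceiling, 2802 units are sold at 2354 (assume they go to the highest-value buyers). The demand price at Q = 2802 is 4846, so CS = ½ · [(5546.5 - 2354) + (4846 - 2354)] · 2802 = 7963984.5.
Change in consumer surplus = 7963984.5 - 7577724.5 = 386260.

386260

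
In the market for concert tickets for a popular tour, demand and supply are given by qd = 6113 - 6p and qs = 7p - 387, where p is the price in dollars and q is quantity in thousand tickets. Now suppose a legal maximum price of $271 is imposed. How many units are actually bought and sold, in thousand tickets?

Setting quantity demanded equal to quantity supplied, 6113 - 6p = 7p - 387, gives p* = 500 and q* = 3113.
The ceiling of 271 is below the equilibrium price 500, so it binds.
At p = 271: qd = 6113 - 6·271 = 4487 and qs = 7·271 - 387 = 1510.
The quantity actually transacted is the short side, supply: 1510.

1510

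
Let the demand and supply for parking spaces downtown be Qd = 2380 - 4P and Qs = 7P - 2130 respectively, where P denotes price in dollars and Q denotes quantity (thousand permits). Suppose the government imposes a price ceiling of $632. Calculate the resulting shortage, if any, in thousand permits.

Without the control the market clears where 2380 - 4P = 7P - 2130, i.e. P* = 410 and Q* = 740.
The ceiling of 632 is above the equilibrium price 410, so it is not binding; the market clears at P* = 410, Q* = 740.
Since the control does not bind, there is no shortage.

0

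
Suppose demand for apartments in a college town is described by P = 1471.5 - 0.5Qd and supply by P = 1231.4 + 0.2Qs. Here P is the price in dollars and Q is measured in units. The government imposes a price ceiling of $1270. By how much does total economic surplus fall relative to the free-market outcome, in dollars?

Rearranging demand gives Qd = 2943 - 2P; rearranging supply gives Qs = 5P - 6157. Equilibrium: 2943 - 2P = 5P - 6157, so 9100 = 7P and P* = 1300, Q* = 343.
Because the ceiling (1270) lies below the market-clearing price, it is binding.
At P = 1270: Qd = 2943 - 2·1270 = 403 and Qs = 5·1270 - 6157 = 193.
Quantity traded falls to 193. At Q = 193 the demand price is (2943 - 193)/2 = 1375 and the supply price is (6157 + 193)/5 = 1270.
Deadweight loss = ½ · (1375 - 1270) · (343 - 193) = ½ · 105 · 150 = 7875.

7875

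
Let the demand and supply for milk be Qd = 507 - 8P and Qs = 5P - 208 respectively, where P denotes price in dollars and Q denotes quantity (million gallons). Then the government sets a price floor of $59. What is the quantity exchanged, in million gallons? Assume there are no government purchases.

Equilibrium: 507 - 8P = 5P - 208, so 715 = 13P and P* = 55, Q* = 67.
Because the floor (59) lies above the market-clearing price, it is binding.
At P = 59: Qd = 507 - 8·59 = 35 and Qs = 5·59 - 208 = 87.
The quantity actually transacted is the short side, demand: 35.

35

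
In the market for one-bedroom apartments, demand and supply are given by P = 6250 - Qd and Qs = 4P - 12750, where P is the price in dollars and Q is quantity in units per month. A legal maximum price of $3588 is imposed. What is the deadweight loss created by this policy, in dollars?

449440

Rearranging demand gives Qd = 6250 - P. Without the control the market clears where 6250 - P = 4P - 12750, i.e. P* = 3800 and Q* = 2450.
Since 3588 < 3800, the ceiling is binding.
At P = 3588: Qd = 6250 - 3588 = 2662 and Qs = 4·3588 - 12750 = 1602.
Quantity traded falls to 1602. At Q = 1602 the demand price is 6250 - 1602 = 4648 and the supply price is (12750 + 1602)/4 = 3588.
Deadweight loss = ½ · (4648 - 3588) · (2450 - 1602) = ½ · 1060 · 848 = 449440.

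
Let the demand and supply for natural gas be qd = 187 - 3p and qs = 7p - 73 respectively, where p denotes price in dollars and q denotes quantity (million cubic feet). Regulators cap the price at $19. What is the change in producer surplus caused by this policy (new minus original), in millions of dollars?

Equilibrium: 187 - 3p = 7p - 73, so 260 = 10p and p* = 26, q* = 109.
Because the ceiling (19) lies below the market-clearing price, it is binding.
At p = 19: qd = 187 - 3·19 = 130 and qs = 7·19 - 73 = 60.
Producer surplus without the control is ½ · (26 - 73/7) · 109 = 11881/14.
With the ceiling, producers sell 60 units at 19, so PS = ½ · (19 - 73/7) · 60 = 1800/7.
Change in producer surplus = 1800/7 - 11881/14 = -591.5.

-591.5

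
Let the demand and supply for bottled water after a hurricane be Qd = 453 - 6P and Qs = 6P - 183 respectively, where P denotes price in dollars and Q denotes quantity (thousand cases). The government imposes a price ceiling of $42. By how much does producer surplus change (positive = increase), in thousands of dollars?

Equilibrium: 453 - 6P = 6P - 183, so 636 = 12P and P* = 53, Q* = 135.
Since 42 < 53, the ceiling is binding.
At P = 42: Qd = 453 - 6·42 = 201 and Qs = 6·42 - 183 = 69.
Producer surplus without the control is ½ · (53 - 30.5) · 135 = 1518.75.
With the ceiling, producers sell 69 units at 42, so PS = ½ · (42 - 30.5) · 69 = 396.75.
Change in producer surplus = 396.75 - 1518.75 = -1122.

-1122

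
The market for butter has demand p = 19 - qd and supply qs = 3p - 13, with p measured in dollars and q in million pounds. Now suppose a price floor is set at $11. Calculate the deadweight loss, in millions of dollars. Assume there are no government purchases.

Rearranging demand gives qd = 19 - p. In a free market, 19 - p = 3p - 13 gives the equilibrium p* = 8, q* = 11.
Because the floor (11) lies above the market-clearing price, it is binding.
At p = 11: qd = 19 - 11 = 8 and qs = 3·11 - 13 = 20.
Quantity traded falls to 8. At q = 8 the demand price is 19 - 8 = 11 and the supply price is (13 + 8)/3 = 7.
Deadweight loss = ½ · (11 - 7) · (11 - 8) = ½ · 4 · 3 = 6.

6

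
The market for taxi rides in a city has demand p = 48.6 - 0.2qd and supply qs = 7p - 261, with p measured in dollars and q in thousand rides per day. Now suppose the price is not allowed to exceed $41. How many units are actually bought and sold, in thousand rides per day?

Rearranging demand gives qd = 243 - 5p. Without the control the market clears where 243 - 5p = 7p - 261, i.e. p* = 42 and q* = 33.
Because the ceiling (41) lies below the market-clearing price, it is binding.
At p = 41: qd = 243 - 5·41 = 38 and qs = 7·41 - 261 = 26.
The quantity actually transacted is the short side, supply: 26.

26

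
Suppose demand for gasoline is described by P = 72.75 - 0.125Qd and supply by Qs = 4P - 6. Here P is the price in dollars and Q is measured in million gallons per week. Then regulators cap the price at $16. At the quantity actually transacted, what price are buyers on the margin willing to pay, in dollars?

Rearranging demand gives Qd = 582 - 8P. Equilibrium: 582 - 8P = 4P - 6, so 588 = 12P and P* = 49, Q* = 190.
Because the ceiling (16) lies below the market-clearing price, it is binding.
At P = 16: Qd = 582 - 8·16 = 454 and Qs = 4·16 - 6 = 58.
Only 58 units reach the market. On the demand curve, the marginal buyer's willingness to pay at Q = 58 is (582 - 58)/8 = 65.5.

65.5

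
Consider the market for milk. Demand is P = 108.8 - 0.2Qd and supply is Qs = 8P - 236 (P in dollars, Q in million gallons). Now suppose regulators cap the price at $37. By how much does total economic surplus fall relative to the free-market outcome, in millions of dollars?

Rearranging demand gives Qd = 544 - 5P. Without the control the market clears where 544 - 5P = 8P - 236, i.e. P* = 60 and Q* = 244.
Because the ceiling (37) lies below the market-clearing price, it is binding.
At P = 37: Qd = 544 - 5·37 = 359 and Qs = 8·37 - 236 = 60.
Quantity traded falls to 60. At Q = 60 the demand price is (544 - 60)/5 = 96.8 and the supply price is (236 + 60)/8 = 37.
Deadweight loss = ½ · (96.8 - 37) · (244 - 60) = ½ · 59.8 · 184 = 5501.6.

5501.6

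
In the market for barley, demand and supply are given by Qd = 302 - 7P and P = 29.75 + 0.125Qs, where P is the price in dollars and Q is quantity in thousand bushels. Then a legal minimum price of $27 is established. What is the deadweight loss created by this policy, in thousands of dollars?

Rearranging supply gives Qs = 8P - 238. Equilibrium: 302 - 7P = 8P - 238, so 540 = 15P and P* = 36, Q* = 50.
Since 27 is below P* = 36, the floor does not bind and the free-market outcome prevails.
Since the control does not bind, no trades are prevented and deadweight loss is zero.

0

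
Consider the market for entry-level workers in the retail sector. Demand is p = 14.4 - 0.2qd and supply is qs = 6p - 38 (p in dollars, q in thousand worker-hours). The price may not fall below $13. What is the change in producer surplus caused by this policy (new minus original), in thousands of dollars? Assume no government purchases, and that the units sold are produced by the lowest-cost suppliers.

2.25

Rearranging demand gives qd = 72 - 5p. Equilibrium: 72 - 5p = 6p - 38, so 110 = 11p and p* = 10, q* = 22.
Because the floor (13) lies above the market-clearing price, it is binding.
At p = 13: qd = 72 - 5·13 = 7 and qs = 6·13 - 38 = 40.
Producer surplus without the control is ½ · (10 - 19/3) · 22 = 121/3.
With the floor, 7 units are sold at 13. The supply price at q = 7 is 7.5, so PS = ½ · [(13 - 19/3) + (13 - 7.5)] · 7 = 511/12.
Change in producer surplus = 511/12 - 121/3 = 2.25.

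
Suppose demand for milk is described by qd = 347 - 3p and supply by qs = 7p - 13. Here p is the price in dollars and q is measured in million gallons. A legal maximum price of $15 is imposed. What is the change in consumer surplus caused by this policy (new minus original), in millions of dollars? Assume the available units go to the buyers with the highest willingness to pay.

-1669.5

Setting quantity demanded equal to quantity supplied, 347 - 3p = 7p - 13, gives p* = 36 and q* = 239.
Because the ceiling (15) lies below the market-clearing price, it is binding.
At p = 15: qd = 347 - 3·15 = 302 and qs = 7·15 - 13 = 92.
Consumer surplus without the control is ½ · (347/3 - 36) · 239 = 57121/6.
With the ceiling, 92 units are sold at 15 (assume they go to the highest-value buyers). The demand price at q = 92 is 85, so CS = ½ · [(347/3 - 15) + (85 - 15)] · 92 = 23552/3.
Change in consumer surplus = 23552/3 - 57121/6 = -1669.5.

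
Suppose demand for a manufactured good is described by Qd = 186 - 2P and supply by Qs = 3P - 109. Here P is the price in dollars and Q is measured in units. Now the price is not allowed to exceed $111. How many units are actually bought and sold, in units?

Equilibrium: 186 - 2P = 3P - 109, so 295 = 5P and P* = 59, Q* = 68.
Since 111 is above P* = 59, the ceiling does not bind and the free-market outcome prevails.

68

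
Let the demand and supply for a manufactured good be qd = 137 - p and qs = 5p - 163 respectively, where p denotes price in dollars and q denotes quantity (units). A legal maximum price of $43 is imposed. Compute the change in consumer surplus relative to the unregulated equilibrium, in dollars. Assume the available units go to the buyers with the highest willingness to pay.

Without the control the market clears where 137 - p = 5p - 163, i.e. p* = 50 and q* = 87.
The ceiling of 43 is below the equilibrium price 50, so it binds.
At p = 43: qd = 137 - 43 = 94 and qs = 5·43 - 163 = 52.
Consumer surplus without the control is ½ · (137 - 50) · 87 = 3784.5.
With the ceiling, 52 units are sold at 43 (assume they go to the highest-value buyers). The demand price at q = 52 is 85, so CS = ½ · [(137 - 43) + (85 - 43)] · 52 = 3536.
Change in consumer surplus = 3536 - 3784.5 = -248.5.

-248.5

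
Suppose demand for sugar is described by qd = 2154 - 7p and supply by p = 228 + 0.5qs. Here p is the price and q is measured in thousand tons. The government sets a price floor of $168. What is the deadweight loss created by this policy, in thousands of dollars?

0

Rearranging supply gives qs = 2p - 456. Without the control the market clears where 2154 - 7p = 2p - 456, i.e. p* = 290 and q* = 124.
Since 168 is below p* = 290, the floor does not bind and the free-market outcome prevails.
Since the control does not bind, no trades are prevented and deadweight loss is zero.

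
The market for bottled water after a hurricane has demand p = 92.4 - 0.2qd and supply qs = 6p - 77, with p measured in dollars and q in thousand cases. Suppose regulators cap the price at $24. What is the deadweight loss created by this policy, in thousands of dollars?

Rearranging demand gives qd = 462 - 5p. Equilibrium: 462 - 5p = 6p - 77, so 539 = 11p and p* = 49, q* = 217.
Since 24 < 49, the ceiling is binding.
At p = 24: qd = 462 - 5·24 = 342 and qs = 6·24 - 77 = 67.
Quantity traded falls to 67. At q = 67 the demand price is (462 - 67)/5 = 79 and the supply price is (77 + 67)/6 = 24.
Deadweight loss = ½ · (79 - 24) · (217 - 67) = ½ · 55 · 150 = 4125.

4125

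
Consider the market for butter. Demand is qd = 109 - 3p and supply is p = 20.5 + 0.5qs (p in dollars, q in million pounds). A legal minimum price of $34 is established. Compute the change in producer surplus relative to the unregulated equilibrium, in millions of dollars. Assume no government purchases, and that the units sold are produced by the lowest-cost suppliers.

Rearranging supply gives qs = 2p - 41. Setting quantity demanded equal to quantity supplied, 109 - 3p = 2p - 41, gives p* = 30 and q* = 19.
Because the floor (34) lies above the market-clearing price, it is binding.
At p = 34: qd = 109 - 3·34 = 7 and qs = 2·34 - 41 = 27.
Producer surplus without the control is ½ · (30 - 20.5) · 19 = 90.25.
With the floor, 7 units are sold at 34. The supply price at q = 7 is 24, so PS = ½ · [(34 - 20.5) + (34 - 24)] · 7 = 82.25.
Change in producer surplus = 82.25 - 90.25 = -8.

-8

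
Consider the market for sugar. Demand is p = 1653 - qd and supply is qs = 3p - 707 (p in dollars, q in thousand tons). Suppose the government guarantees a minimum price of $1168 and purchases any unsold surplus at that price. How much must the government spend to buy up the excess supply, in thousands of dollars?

Rearranging demand gives qd = 1653 - p. In a free market, 1653 - p = 3p - 707 gives the equilibrium p* = 590, q* = 1063.
Because the floor (1168) lies above the market-clearing price, it is binding.
At p = 1168: qd = 1653 - 1168 = 485 and qs = 3·1168 - 707 = 2797.
Surplus = qs - qd = 2312.
Government expenditure = surplus × support price = 2312 × 1168 = 2700416.

2700416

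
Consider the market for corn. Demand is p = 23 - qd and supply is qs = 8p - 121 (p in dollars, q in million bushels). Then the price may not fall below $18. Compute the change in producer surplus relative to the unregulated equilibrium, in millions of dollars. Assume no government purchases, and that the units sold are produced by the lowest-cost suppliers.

Rearranging demand gives qd = 23 - p. Without the control the market clears where 23 - p = 8p - 121, i.e. p* = 16 and q* = 7.
The floor of 18 is above the equilibrium price 16, so it binds.
At p = 18: qd = 23 - 18 = 5 and qs = 8·18 - 121 = 23.
Producer surplus without the control is ½ · (16 - 15.125) · 7 = 3.0625.
With the floor, 5 units are sold at 18. The supply price at q = 5 is 15.75, so PS = ½ · [(18 - 15.125) + (18 - 15.75)] · 5 = 12.8125.
Change in producer surplus = 12.8125 - 3.0625 = 9.75.

9.75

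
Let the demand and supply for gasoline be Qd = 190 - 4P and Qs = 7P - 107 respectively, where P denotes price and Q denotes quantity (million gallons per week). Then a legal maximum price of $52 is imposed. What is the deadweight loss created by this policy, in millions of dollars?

0

In a free market, 190 - 4P = 7P - 107 gives the equilibrium P* = 27, Q* = 82.
Since 52 is above P* = 27, the ceiling does not bind and the free-market outcome prevails.
Since the control does not bind, no trades are prevented and deadweight loss is zero.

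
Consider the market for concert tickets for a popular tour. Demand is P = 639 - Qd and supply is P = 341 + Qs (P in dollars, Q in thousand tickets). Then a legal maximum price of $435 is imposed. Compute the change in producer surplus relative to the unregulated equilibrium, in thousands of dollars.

Rearranging demand gives Qd = 639 - P; rearranging supply gives Qs = P - 341. In a free market, 639 - P = P - 341 gives the equilibrium P* = 490, Q* = 149.
Because the ceiling (435) lies below the market-clearing price, it is binding.
At P = 435: Qd = 639 - 435 = 204 and Qs = 435 - 341 = 94.
Producer surplus without the control is ½ · (490 - 341) · 149 = 11100.5.
With the ceiling, producers sell 94 units at 435, so PS = ½ · (435 - 341) · 94 = 4418.
Change in producer surplus = 4418 - 11100.5 = -6682.5.

-6682.5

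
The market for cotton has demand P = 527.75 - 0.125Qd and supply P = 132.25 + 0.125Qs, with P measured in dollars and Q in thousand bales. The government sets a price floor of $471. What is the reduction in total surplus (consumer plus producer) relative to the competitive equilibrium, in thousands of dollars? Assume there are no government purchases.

Rearranging demand gives Qd = 4222 - 8P; rearranging supply gives Qs = 8P - 1058. Without the control the market clears where 4222 - 8P = 8P - 1058, i.e. P* = 330 and Q* = 1582.
Since 471 > 330, the floor is binding.
At P = 471: Qd = 4222 - 8·471 = 454 and Qs = 8·471 - 1058 = 2710.
Quantity traded falls to 454. At Q = 454 the demand price is (4222 - 454)/8 = 471 and the supply price is (1058 + 454)/8 = 189.
Deadweight loss = ½ · (471 - 189) · (1582 - 454) = ½ · 282 · 1128 = 159048.

159048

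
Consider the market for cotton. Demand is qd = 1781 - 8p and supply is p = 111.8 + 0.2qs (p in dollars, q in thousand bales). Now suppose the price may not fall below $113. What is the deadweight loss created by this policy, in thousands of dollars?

0

Rearranging supply gives qs = 5p - 559. In a free market, 1781 - 8p = 5p - 559 gives the equilibrium p* = 180, q* = 341.
The floor of 113 is below the equilibrium price 180, so it is not binding; the market clears at p* = 180, q* = 341.
Since the control does not bind, no trades are prevented and deadweight loss is zero.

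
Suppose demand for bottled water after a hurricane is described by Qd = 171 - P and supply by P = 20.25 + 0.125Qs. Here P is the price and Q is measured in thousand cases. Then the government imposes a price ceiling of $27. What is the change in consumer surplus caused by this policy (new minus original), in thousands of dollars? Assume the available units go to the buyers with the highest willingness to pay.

-2660

Rearranging supply gives Qs = 8P - 162. Without the control the market clears where 171 - P = 8P - 162, i.e. P* = 37 and Q* = 134.
Because the ceiling (27) lies below the market-clearing price, it is binding.
At P = 27: Qd = 171 - 27 = 144 and Qs = 8·27 - 162 = 54.
Consumer surplus without the control is ½ · (171 - 37) · 134 = 8978.
With the ceiling, 54 units are sold at 27 (assume they go to the highest-value buyers). The demand price at Q = 54 is 117, so CS = ½ · [(171 - 27) + (117 - 27)] · 54 = 6318.
Change in consumer surplus = 6318 - 8978 = -2660.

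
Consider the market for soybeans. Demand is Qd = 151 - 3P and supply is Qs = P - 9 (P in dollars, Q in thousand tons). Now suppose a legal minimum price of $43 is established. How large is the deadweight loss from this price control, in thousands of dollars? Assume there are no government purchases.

54

Setting quantity demanded equal to quantity supplied, 151 - 3P = P - 9, gives P* = 40 and Q* = 31.
The floor of 43 is above the equilibrium price 40, so it binds.
At P = 43: Qd = 151 - 3·43 = 22 and Qs = 43 - 9 = 34.
Quantity traded falls to 22. At Q = 22 the demand price is (151 - 22)/3 = 43 and the supply price is 9 + 22 = 31.
Deadweight loss = ½ · (43 - 31) · (31 - 22) = ½ · 12 · 9 = 54.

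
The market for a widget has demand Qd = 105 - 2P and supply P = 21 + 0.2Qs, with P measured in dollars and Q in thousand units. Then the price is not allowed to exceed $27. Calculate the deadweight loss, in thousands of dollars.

Rearranging supply gives Qs = 5P - 105. Setting quantity demanded equal to quantity supplied, 105 - 2P = 5P - 105, gives P* = 30 and Q* = 45.
Because the ceiling (27) lies below the market-clearing price, it is binding.
At P = 27: Qd = 105 - 2·27 = 51 and Qs = 5·27 - 105 = 30.
Quantity traded falls to 30. At Q = 30 the demand price is (105 - 30)/2 = 37.5 and the supply price is (105 + 30)/5 = 27.
Deadweight loss = ½ · (37.5 - 27) · (45 - 30) = ½ · 10.5 · 15 = 78.75.

78.75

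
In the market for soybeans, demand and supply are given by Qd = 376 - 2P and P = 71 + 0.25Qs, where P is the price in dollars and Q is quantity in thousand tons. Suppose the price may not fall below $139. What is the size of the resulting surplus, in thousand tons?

Rearranging supply gives Qs = 4P - 284. Without the control the market clears where 376 - 2P = 4P - 284, i.e. P* = 110 and Q* = 156.
Since 139 > 110, the floor is binding.
At P = 139: Qd = 376 - 2·139 = 98 and Qs = 4·139 - 284 = 272.
Surplus = Qs - Qd = 272 - 98 = 174.

174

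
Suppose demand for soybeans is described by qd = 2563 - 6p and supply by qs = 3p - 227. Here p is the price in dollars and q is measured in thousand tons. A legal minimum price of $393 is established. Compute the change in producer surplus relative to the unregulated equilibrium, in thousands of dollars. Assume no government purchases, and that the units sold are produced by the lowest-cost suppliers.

In a free market, 2563 - 6p = 3p - 227 gives the equilibrium p* = 310, q* = 703.
Since 393 > 310, the floor is binding.
At p = 393: qd = 2563 - 6·393 = 205 and qs = 3·393 - 227 = 952.
Producer surplus without the control is ½ · (310 - 227/3) · 703 = 494209/6.
With the floor, 205 units are sold at 393. The supply price at q = 205 is 144, so PS = ½ · [(393 - 227/3) + (393 - 144)] · 205 = 348295/6.
Change in producer surplus = 348295/6 - 494209/6 = -24319.

-24319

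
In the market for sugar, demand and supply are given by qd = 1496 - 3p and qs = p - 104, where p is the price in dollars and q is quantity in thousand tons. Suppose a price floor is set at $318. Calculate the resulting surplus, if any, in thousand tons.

In a free market, 1496 - 3p = p - 104 gives the equilibrium p* = 400, q* = 296.
The floor of 318 is below the equilibrium price 400, so it is not binding; the market clears at p* = 400, q* = 296.
Since the control does not bind, there is no surplus.

0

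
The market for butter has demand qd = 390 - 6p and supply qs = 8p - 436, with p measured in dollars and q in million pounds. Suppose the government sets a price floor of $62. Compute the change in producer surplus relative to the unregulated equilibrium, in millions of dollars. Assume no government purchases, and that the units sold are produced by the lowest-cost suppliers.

33.75

Setting quantity demanded equal to quantity supplied, 390 - 6p = 8p - 436, gives p* = 59 and q* = 36.
The floor of 62 is above the equilibrium price 59, so it binds.
At p = 62: qd = 390 - 6·62 = 18 and qs = 8·62 - 436 = 60.
Producer surplus without the control is ½ · (59 - 54.5) · 36 = 81.
With the floor, 18 units are sold at 62. The supply price at q = 18 is 56.75, so PS = ½ · [(62 - 54.5) + (62 - 56.75)] · 18 = 114.75.
Change in producer surplus = 114.75 - 81 = 33.75.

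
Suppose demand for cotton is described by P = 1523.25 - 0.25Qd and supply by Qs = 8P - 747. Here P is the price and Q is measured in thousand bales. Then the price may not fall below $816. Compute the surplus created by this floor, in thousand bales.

2952

Rearranging demand gives Qd = 6093 - 4P. Equilibrium: 6093 - 4P = 8P - 747, so 6840 = 12P and P* = 570, Q* = 3813.
Because the floor (816) lies above the market-clearing price, it is binding.
At P = 816: Qd = 6093 - 4·816 = 2829 and Qs = 8·816 - 747 = 5781.
Surplus = Qs - Qd = 5781 - 2829 = 2952.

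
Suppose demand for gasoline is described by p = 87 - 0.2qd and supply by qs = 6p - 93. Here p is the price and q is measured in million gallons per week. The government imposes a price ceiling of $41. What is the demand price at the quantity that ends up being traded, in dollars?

Rearranging demand gives qd = 435 - 5p. Equilibrium: 435 - 5p = 6p - 93, so 528 = 11p and p* = 48, q* = 195.
Because the ceiling (41) lies below the market-clearing price, it is binding.
At p = 41: qd = 435 - 5·41 = 230 and qs = 6·41 - 93 = 153.
Only 153 units reach the market. On the demand curve, the marginal buyer's willingness to pay at q = 153 is (435 - 153)/5 = 56.4.

56.4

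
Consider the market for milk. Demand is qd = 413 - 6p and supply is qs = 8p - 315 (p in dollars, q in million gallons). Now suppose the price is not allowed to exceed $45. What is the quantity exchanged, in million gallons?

Setting quantity demanded equal to quantity supplied, 413 - 6p = 8p - 315, gives p* = 52 and q* = 101.
Since 45 < 52, the ceiling is binding.
At p = 45: qd = 413 - 6·45 = 143 and qs = 8·45 - 315 = 45.
The quantity actually transacted is the short side, supply: 45.

45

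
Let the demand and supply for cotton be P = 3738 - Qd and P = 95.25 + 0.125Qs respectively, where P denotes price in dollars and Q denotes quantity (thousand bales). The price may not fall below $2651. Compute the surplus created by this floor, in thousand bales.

19359

Rearranging demand gives Qd = 3738 - P; rearranging supply gives Qs = 8P - 762. Equilibrium: 3738 - P = 8P - 762, so 4500 = 9P and P* = 500, Q* = 3238.
Because the floor (2651) lies above the market-clearing price, it is binding.
At P = 2651: Qd = 3738 - 2651 = 1087 and Qs = 8·2651 - 762 = 20446.
Surplus = Qs - Qd = 20446 - 1087 = 19359.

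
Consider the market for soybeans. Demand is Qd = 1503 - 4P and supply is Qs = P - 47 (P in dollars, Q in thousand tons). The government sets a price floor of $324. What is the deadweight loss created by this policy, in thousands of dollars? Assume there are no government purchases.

1960

In a free market, 1503 - 4P = P - 47 gives the equilibrium P* = 310, Q* = 263.
Since 324 > 310, the floor is binding.
At P = 324: Qd = 1503 - 4·324 = 207 and Qs = 324 - 47 = 277.
Quantity traded falls to 207. At Q = 207 the demand price is (1503 - 207)/4 = 324 and the supply price is 47 + 207 = 254.
Deadweight loss = ½ · (324 - 254) · (263 - 207) = ½ · 70 · 56 = 1960.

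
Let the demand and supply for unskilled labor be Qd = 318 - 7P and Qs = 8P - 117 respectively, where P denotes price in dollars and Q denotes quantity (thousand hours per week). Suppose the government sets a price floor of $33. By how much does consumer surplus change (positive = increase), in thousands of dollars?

-404

In a free market, 318 - 7P = 8P - 117 gives the equilibrium P* = 29, Q* = 115.
Since 33 > 29, the floor is binding.
At P = 33: Qd = 318 - 7·33 = 87 and Qs = 8·33 - 117 = 147.
Consumer surplus without the control is ½ · (318/7 - 29) · 115 = 13225/14.
With the floor, consumers buy 87 units at 33, so CS = ½ · (318/7 - 33) · 87 = 7569/14.
Change in consumer surplus = 7569/14 - 13225/14 = -404.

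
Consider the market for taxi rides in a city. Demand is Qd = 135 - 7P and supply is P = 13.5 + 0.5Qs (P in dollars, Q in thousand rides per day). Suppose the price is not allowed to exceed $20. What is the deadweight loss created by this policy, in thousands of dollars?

0

Rearranging supply gives Qs = 2P - 27. In a free market, 135 - 7P = 2P - 27 gives the equilibrium P* = 18, Q* = 9.
The ceiling of 20 is above the equilibrium price 18, so it is not binding; the market clears at P* = 18, Q* = 9.
Since the control does not bind, no trades are prevented and deadweight loss is zero.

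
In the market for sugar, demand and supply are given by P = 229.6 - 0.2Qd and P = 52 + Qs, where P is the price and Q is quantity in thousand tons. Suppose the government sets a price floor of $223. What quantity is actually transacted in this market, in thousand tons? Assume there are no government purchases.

33

Rearranging demand gives Qd = 1148 - 5P; rearranging supply gives Qs = P - 52. Setting quantity demanded equal to quantity supplied, 1148 - 5P = P - 52, gives P* = 200 and Q* = 148.
The floor of 223 is above the equilibrium price 200, so it binds.
At P = 223: Qd = 1148 - 5·223 = 33 and Qs = 223 - 52 = 171.
The quantity actually transacted is the short side, demand: 33.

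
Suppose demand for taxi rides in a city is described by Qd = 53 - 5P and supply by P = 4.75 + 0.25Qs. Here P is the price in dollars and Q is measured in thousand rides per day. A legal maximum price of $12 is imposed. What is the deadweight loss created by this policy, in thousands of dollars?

0

Rearranging supply gives Qs = 4P - 19. In a free market, 53 - 5P = 4P - 19 gives the equilibrium P* = 8, Q* = 13.
Since 12 is above P* = 8, the ceiling does not bind and the free-market outcome prevails.
Since the control does not bind, no trades are prevented and deadweight loss is zero.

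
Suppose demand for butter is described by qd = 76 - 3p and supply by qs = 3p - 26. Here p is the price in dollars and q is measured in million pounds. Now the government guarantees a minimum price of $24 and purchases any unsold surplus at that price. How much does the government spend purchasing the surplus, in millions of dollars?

1008

Equilibrium: 76 - 3p = 3p - 26, so 102 = 6p and p* = 17, q* = 25.
The floor of 24 is above the equilibrium price 17, so it binds.
At p = 24: qd = 76 - 3·24 = 4 and qs = 3·24 - 26 = 46.
Surplus = qs - qd = 42.
Government expenditure = surplus × support price = 42 × 24 = 1008.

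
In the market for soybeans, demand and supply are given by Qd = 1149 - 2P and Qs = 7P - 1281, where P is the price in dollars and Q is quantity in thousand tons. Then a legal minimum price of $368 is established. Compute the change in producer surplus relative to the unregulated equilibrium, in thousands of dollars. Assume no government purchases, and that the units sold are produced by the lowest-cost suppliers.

In a free market, 1149 - 2P = 7P - 1281 gives the equilibrium P* = 270, Q* = 609.
Since 368 > 270, the floor is binding.
At P = 368: Qd = 1149 - 2·368 = 413 and Qs = 7·368 - 1281 = 1295.
Producer surplus without the control is ½ · (270 - 183) · 609 = 26491.5.
With the floor, 413 units are sold at 368. The supply price at Q = 413 is 242, so PS = ½ · [(368 - 183) + (368 - 242)] · 413 = 64221.5.
Change in producer surplus = 64221.5 - 26491.5 = 37730.

37730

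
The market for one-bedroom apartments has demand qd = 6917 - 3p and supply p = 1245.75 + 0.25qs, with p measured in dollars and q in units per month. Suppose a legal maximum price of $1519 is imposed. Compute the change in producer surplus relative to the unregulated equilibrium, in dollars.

-263355

Rearranging supply gives qs = 4p - 4983. Setting quantity demanded equal to quantity supplied, 6917 - 3p = 4p - 4983, gives p* = 1700 and q* = 1817.
Since 1519 < 1700, the ceiling is binding.
At p = 1519: qd = 6917 - 3·1519 = 2360 and qs = 4·1519 - 4983 = 1093.
Producer surplus without the control is ½ · (1700 - 1245.75) · 1817 = 412686.125.
With the ceiling, producers sell 1093 units at 1519, so PS = ½ · (1519 - 1245.75) · 1093 = 149331.125.
Change in producer surplus = 149331.125 - 412686.125 = -263355.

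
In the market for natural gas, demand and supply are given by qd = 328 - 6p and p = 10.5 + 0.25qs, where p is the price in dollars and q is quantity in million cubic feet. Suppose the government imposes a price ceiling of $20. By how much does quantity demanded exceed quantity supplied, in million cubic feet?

Rearranging supply gives qs = 4p - 42. Setting quantity demanded equal to quantity supplied, 328 - 6p = 4p - 42, gives p* = 37 and q* = 106.
Because the ceiling (20) lies below the market-clearing price, it is binding.
At p = 20: qd = 328 - 6·20 = 208 and qs = 4·20 - 42 = 38.
Shortage = qd - qs = 208 - 38 = 170.

170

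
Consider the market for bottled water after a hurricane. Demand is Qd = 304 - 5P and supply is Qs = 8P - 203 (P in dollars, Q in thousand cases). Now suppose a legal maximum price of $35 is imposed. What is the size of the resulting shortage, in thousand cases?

In a free market, 304 - 5P = 8P - 203 gives the equilibrium P* = 39, Q* = 109.
Because the ceiling (35) lies below the market-clearing price, it is binding.
At P = 35: Qd = 304 - 5·35 = 129 and Qs = 8·35 - 203 = 77.
Shortage = Qd - Qs = 129 - 77 = 52.

52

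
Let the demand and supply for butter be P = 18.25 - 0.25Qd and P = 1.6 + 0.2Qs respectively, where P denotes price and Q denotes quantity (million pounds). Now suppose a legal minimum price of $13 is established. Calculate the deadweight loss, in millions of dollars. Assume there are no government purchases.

57.6

Rearranging demand gives Qd = 73 - 4P; rearranging supply gives Qs = 5P - 8. In a free market, 73 - 4P = 5P - 8 gives the equilibrium P* = 9, Q* = 37.
Because the floor (13) lies above the market-clearing price, it is binding.
At P = 13: Qd = 73 - 4·13 = 21 and Qs = 5·13 - 8 = 57.
Quantity traded falls to 21. At Q = 21 the demand price is (73 - 21)/4 = 13 and the supply price is (8 + 21)/5 = 5.8.
Deadweight loss = ½ · (13 - 5.8) · (37 - 21) = ½ · 7.2 · 16 = 57.6.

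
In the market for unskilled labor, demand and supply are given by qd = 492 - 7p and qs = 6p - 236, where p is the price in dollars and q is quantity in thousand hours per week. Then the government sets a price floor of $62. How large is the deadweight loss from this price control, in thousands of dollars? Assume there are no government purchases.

273

Equilibrium: 492 - 7p = 6p - 236, so 728 = 13p and p* = 56, q* = 100.
Because the floor (62) lies above the market-clearing price, it is binding.
At p = 62: qd = 492 - 7·62 = 58 and qs = 6·62 - 236 = 136.
Quantity traded falls to 58. At q = 58 the demand price is (492 - 58)/7 = 62 and the supply price is (236 + 58)/6 = 49.
Deadweight loss = ½ · (62 - 49) · (100 - 58) = ½ · 13 · 42 = 273.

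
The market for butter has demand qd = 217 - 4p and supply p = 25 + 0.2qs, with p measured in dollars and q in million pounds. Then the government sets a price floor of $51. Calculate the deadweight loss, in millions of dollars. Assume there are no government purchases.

608.4

Rearranging supply gives qs = 5p - 125. Setting quantity demanded equal to quantity supplied, 217 - 4p = 5p - 125, gives p* = 38 and q* = 65.
Because the floor (51) lies above the market-clearing price, it is binding.
At p = 51: qd = 217 - 4·51 = 13 and qs = 5·51 - 125 = 130.
Quantity traded falls to 13. At q = 13 the demand price is (217 - 13)/4 = 51 and the supply price is (125 + 13)/5 = 27.6.
Deadweight loss = ½ · (51 - 27.6) · (65 - 13) = ½ · 23.4 · 52 = 608.4.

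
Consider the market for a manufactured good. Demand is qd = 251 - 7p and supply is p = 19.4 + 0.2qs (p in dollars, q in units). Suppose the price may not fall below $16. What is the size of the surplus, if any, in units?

Rearranging supply gives qs = 5p - 97. Equilibrium: 251 - 7p = 5p - 97, so 348 = 12p and p* = 29, q* = 48.
Since 16 is below p* = 29, the floor does not bind and the free-market outcome prevails.
Since the control does not bind, there is no surplus.

0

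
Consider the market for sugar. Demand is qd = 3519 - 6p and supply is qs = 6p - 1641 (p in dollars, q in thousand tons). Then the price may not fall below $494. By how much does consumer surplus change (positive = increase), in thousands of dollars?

-47808

Setting quantity demanded equal to quantity supplied, 3519 - 6p = 6p - 1641, gives p* = 430 and q* = 939.
Because the floor (494) lies above the market-clearing price, it is binding.
At p = 494: qd = 3519 - 6·494 = 555 and qs = 6·494 - 1641 = 1323.
Consumer surplus without the control is ½ · (586.5 - 430) · 939 = 73476.75.
With the floor, consumers buy 555 units at 494, so CS = ½ · (586.5 - 494) · 555 = 25668.75.
Change in consumer surplus = 25668.75 - 73476.75 = -47808.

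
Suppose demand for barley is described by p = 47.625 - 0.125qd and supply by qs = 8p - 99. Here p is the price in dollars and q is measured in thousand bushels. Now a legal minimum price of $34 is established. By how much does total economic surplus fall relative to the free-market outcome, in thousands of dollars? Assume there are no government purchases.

Rearranging demand gives qd = 381 - 8p. Equilibrium: 381 - 8p = 8p - 99, so 480 = 16p and p* = 30, q* = 141.
Since 34 > 30, the floor is binding.
At p = 34: qd = 381 - 8·34 = 109 and qs = 8·34 - 99 = 173.
Quantity traded falls to 109. At q = 109 the demand price is (381 - 109)/8 = 34 and the supply price is (99 + 109)/8 = 26.
Deadweight loss = ½ · (34 - 26) · (141 - 109) = ½ · 8 · 32 = 128.

128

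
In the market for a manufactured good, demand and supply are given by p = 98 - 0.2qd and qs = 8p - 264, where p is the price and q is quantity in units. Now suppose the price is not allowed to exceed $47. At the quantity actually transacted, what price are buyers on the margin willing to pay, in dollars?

75.6

Rearranging demand gives qd = 490 - 5p. Without the control the market clears where 490 - 5p = 8p - 264, i.e. p* = 58 and q* = 200.
Because the ceiling (47) lies below the market-clearing price, it is binding.
At p = 47: qd = 490 - 5·47 = 255 and qs = 8·47 - 264 = 112.
Only 112 units reach the market. On the demand curve, the marginal buyer's willingness to pay at q = 112 is (490 - 112)/5 = 75.6.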